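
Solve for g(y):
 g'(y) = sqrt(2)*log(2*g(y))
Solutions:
 -sqrt(2)*Integral(1/(log(_y) + log(2)), (_y, g(y)))/2 = C1 - y


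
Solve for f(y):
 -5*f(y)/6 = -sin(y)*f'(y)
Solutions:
 f(y) = C1*(cos(y) - 1)^(5/12)/(cos(y) + 1)^(5/12)


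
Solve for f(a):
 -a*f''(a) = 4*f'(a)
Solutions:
 f(a) = C1 + C2/a^3


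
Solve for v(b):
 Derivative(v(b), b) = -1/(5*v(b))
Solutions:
 v(b) = -sqrt(C1 - 10*b)/5
 v(b) = sqrt(C1 - 10*b)/5


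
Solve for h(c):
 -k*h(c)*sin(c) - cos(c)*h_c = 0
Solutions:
 h(c) = C1*exp(k*log(cos(c)))


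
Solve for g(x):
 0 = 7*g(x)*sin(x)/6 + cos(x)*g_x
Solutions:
 g(x) = C1*cos(x)^(7/6)


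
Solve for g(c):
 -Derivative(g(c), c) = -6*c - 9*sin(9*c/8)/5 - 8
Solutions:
 g(c) = C1 + 3*c^2 + 8*c - 8*cos(9*c/8)/5


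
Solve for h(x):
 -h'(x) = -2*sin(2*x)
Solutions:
 h(x) = C1 - cos(2*x)


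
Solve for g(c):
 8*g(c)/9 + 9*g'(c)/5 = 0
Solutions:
 g(c) = C1*exp(-40*c/81)


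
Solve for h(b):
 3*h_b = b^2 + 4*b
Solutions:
 h(b) = C1 + b^3/9 + 2*b^2/3


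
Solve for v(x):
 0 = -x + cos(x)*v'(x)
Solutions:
 v(x) = C1 + Integral(x/cos(x), x)


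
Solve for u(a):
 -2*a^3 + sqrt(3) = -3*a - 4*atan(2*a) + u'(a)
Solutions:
 u(a) = C1 - a^4/2 + 3*a^2/2 + 4*a*atan(2*a) + sqrt(3)*a - log(4*a^2 + 1)


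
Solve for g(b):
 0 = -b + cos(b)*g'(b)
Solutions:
 g(b) = C1 + Integral(b/cos(b), b)


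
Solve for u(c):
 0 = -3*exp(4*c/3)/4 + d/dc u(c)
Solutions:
 u(c) = C1 + 9*exp(4*c/3)/16


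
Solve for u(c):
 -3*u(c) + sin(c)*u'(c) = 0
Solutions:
 u(c) = C1*(cos(c) - 1)^(3/2)/(cos(c) + 1)^(3/2)


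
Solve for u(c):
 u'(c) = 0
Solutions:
 u(c) = C1


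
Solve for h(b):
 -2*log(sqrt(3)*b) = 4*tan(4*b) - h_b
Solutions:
 h(b) = C1 + 2*b*log(b) - 2*b + b*log(3) - log(cos(4*b))


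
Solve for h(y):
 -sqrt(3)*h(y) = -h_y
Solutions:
 h(y) = C1*exp(sqrt(3)*y)


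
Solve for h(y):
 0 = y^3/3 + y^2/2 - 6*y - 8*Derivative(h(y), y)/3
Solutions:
 h(y) = C1 + y^4/32 + y^3/16 - 9*y^2/8


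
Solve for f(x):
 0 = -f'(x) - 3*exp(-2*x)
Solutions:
 f(x) = C1 + 3*exp(-2*x)/2


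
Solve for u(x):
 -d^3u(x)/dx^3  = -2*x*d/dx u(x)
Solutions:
 u(x) = C1 + Integral(C2*airyai(2^(1/3)*x) + C3*airybi(2^(1/3)*x), x)


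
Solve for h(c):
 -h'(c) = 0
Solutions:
 h(c) = C1


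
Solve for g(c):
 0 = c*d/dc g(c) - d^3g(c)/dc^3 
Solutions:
 g(c) = C1 + Integral(C2*airyai(c) + C3*airybi(c), c)


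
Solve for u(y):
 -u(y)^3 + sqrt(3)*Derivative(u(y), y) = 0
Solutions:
 u(y) = -sqrt(6)*sqrt(-1/(C1 + sqrt(3)*y))/2
 u(y) = sqrt(6)*sqrt(-1/(C1 + sqrt(3)*y))/2


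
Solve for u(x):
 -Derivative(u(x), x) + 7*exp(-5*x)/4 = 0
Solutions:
 u(x) = C1 - 7*exp(-5*x)/20


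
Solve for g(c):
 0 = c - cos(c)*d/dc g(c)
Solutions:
 g(c) = C1 + Integral(c/cos(c), c)


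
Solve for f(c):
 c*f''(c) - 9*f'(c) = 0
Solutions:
 f(c) = C1 + C2*c^10


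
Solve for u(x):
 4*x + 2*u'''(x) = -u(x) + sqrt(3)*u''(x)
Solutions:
 u(x) = C1*exp(x*(3^(2/3)/(-sqrt(3) + sqrt(-3 + (18 - sqrt(3))^2) + 18)^(1/3) + 2*sqrt(3) + 3^(1/3)*(-sqrt(3) + sqrt(-3 + (18 - sqrt(3))^2) + 18)^(1/3))/12)*sin(3^(1/6)*x*(-3^(2/3)*(-sqrt(3) + sqrt(-3 + (18 - sqrt(3))^2) + 18)^(1/3) + 3/(-sqrt(3) + sqrt(-3 + (18 - sqrt(3))^2) + 18)^(1/3))/12) + C2*exp(x*(3^(2/3)/(-sqrt(3) + sqrt(-3 + (18 - sqrt(3))^2) + 18)^(1/3) + 2*sqrt(3) + 3^(1/3)*(-sqrt(3) + sqrt(-3 + (18 - sqrt(3))^2) + 18)^(1/3))/12)*cos(3^(1/6)*x*(-3^(2/3)*(-sqrt(3) + sqrt(-3 + (18 - sqrt(3))^2) + 18)^(1/3) + 3/(-sqrt(3) + sqrt(-3 + (18 - sqrt(3))^2) + 18)^(1/3))/12) + C3*exp(x*(-3^(1/3)*(-sqrt(3) + sqrt(-3 + (18 - sqrt(3))^2) + 18)^(1/3) - 3^(2/3)/(-sqrt(3) + sqrt(-3 + (18 - sqrt(3))^2) + 18)^(1/3) + sqrt(3))/6) - 4*x


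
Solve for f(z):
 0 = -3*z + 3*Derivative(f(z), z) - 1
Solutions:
 f(z) = C1 + z^2/2 + z/3


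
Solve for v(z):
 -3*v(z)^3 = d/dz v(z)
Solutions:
 v(z) = -sqrt(2)*sqrt(-1/(C1 - 3*z))/2
 v(z) = sqrt(2)*sqrt(-1/(C1 - 3*z))/2


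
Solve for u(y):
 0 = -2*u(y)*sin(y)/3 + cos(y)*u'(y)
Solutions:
 u(y) = C1/cos(y)^(2/3)


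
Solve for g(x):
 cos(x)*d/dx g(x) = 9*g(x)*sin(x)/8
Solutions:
 g(x) = C1/cos(x)^(9/8)


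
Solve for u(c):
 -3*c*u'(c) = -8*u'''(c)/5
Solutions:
 u(c) = C1 + Integral(C2*airyai(15^(1/3)*c/2) + C3*airybi(15^(1/3)*c/2), c)


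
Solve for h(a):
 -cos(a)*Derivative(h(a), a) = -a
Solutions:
 h(a) = C1 + Integral(a/cos(a), a)


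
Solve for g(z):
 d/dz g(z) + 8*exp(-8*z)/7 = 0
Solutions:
 g(z) = C1 + exp(-8*z)/7


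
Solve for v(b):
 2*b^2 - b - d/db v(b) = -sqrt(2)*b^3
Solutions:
 v(b) = C1 + sqrt(2)*b^4/4 + 2*b^3/3 - b^2/2


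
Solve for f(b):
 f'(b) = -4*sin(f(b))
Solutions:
 f(b) = -acos((-C1 - exp(8*b))/(C1 - exp(8*b))) + 2*pi
 f(b) = acos((-C1 - exp(8*b))/(C1 - exp(8*b)))


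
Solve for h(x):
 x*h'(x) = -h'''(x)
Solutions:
 h(x) = C1 + Integral(C2*airyai(-x) + C3*airybi(-x), x)


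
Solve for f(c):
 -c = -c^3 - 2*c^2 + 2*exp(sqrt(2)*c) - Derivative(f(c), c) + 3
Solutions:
 f(c) = C1 - c^4/4 - 2*c^3/3 + c^2/2 + 3*c + sqrt(2)*exp(sqrt(2)*c)


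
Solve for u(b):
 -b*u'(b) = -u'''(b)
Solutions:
 u(b) = C1 + Integral(C2*airyai(b) + C3*airybi(b), b)


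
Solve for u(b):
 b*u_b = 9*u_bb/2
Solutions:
 u(b) = C1 + C2*erfi(b/3)


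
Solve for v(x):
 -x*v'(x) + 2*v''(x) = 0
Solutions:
 v(x) = C1 + C2*erfi(x/2)


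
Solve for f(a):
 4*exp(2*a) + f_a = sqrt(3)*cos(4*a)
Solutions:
 f(a) = C1 - 2*exp(2*a) + sqrt(3)*sin(4*a)/4


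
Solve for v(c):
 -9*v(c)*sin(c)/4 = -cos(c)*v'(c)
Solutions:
 v(c) = C1/cos(c)^(9/4)


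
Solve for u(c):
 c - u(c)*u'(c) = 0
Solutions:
 u(c) = -sqrt(C1 + c^2)
 u(c) = sqrt(C1 + c^2)


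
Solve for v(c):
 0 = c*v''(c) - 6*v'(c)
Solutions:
 v(c) = C1 + C2*c^7


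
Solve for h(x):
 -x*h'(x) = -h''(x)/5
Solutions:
 h(x) = C1 + C2*erfi(sqrt(10)*x/2)


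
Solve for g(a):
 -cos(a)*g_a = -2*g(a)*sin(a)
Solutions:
 g(a) = C1/cos(a)^2


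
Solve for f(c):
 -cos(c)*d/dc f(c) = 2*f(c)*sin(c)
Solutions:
 f(c) = C1*cos(c)^2


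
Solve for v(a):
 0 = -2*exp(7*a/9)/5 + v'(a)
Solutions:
 v(a) = C1 + 18*exp(7*a/9)/35


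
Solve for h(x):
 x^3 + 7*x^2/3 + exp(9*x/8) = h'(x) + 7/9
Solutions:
 h(x) = C1 + x^4/4 + 7*x^3/9 - 7*x/9 + 8*exp(9*x/8)/9


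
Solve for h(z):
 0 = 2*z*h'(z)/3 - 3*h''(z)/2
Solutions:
 h(z) = C1 + C2*erfi(sqrt(2)*z/3)


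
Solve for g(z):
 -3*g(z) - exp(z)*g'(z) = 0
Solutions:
 g(z) = C1*exp(3*exp(-z))


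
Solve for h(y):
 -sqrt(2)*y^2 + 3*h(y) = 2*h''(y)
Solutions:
 h(y) = C1*exp(-sqrt(6)*y/2) + C2*exp(sqrt(6)*y/2) + sqrt(2)*y^2/3 + 4*sqrt(2)/9


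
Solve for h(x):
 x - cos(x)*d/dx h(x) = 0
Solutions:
 h(x) = C1 + Integral(x/cos(x), x)


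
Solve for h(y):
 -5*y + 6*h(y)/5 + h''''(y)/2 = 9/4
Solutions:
 h(y) = 25*y/6 + (C1*sin(3^(1/4)*5^(3/4)*y/5) + C2*cos(3^(1/4)*5^(3/4)*y/5))*exp(-3^(1/4)*5^(3/4)*y/5) + (C3*sin(3^(1/4)*5^(3/4)*y/5) + C4*cos(3^(1/4)*5^(3/4)*y/5))*exp(3^(1/4)*5^(3/4)*y/5) + 15/8


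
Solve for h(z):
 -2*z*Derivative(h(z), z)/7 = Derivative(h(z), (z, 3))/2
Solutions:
 h(z) = C1 + Integral(C2*airyai(-14^(2/3)*z/7) + C3*airybi(-14^(2/3)*z/7), z)


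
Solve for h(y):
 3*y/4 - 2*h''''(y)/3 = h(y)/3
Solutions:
 h(y) = 9*y/4 + (C1*sin(2^(1/4)*y/2) + C2*cos(2^(1/4)*y/2))*exp(-2^(1/4)*y/2) + (C3*sin(2^(1/4)*y/2) + C4*cos(2^(1/4)*y/2))*exp(2^(1/4)*y/2)


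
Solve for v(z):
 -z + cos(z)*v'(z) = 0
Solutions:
 v(z) = C1 + Integral(z/cos(z), z)


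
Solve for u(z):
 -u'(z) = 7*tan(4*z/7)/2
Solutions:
 u(z) = C1 + 49*log(cos(4*z/7))/8


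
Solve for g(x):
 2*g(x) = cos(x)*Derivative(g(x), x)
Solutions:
 g(x) = C1*(sin(x) + 1)/(sin(x) - 1)


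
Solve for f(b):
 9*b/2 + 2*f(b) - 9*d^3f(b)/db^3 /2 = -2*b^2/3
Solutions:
 f(b) = C3*exp(2^(2/3)*3^(1/3)*b/3) - b^2/3 - 9*b/4 + (C1*sin(2^(2/3)*3^(5/6)*b/6) + C2*cos(2^(2/3)*3^(5/6)*b/6))*exp(-2^(2/3)*3^(1/3)*b/6)


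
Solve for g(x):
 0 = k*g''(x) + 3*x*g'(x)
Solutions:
 g(x) = C1 + C2*sqrt(k)*erf(sqrt(6)*x*sqrt(1/k)/2)


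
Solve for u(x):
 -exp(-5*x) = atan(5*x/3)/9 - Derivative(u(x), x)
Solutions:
 u(x) = C1 + x*atan(5*x/3)/9 - log(25*x^2 + 9)/30 - exp(-5*x)/5


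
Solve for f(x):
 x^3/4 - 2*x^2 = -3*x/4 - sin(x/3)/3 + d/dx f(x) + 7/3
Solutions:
 f(x) = C1 + x^4/16 - 2*x^3/3 + 3*x^2/8 - 7*x/3 - cos(x/3)


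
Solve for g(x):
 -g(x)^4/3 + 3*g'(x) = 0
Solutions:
 g(x) = 3^(1/3)*(-1/(C1 + x))^(1/3)
 g(x) = (-1/(C1 + x))^(1/3)*(-3^(1/3) - 3^(5/6)*I)/2
 g(x) = (-1/(C1 + x))^(1/3)*(-3^(1/3) + 3^(5/6)*I)/2


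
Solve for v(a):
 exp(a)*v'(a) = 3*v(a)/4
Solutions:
 v(a) = C1*exp(-3*exp(-a)/4)


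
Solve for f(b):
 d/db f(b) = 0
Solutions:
 f(b) = C1


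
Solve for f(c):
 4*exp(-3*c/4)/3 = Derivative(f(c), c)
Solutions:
 f(c) = C1 - 16*exp(-3*c/4)/9


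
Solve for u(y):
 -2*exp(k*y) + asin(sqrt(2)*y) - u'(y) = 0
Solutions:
 u(y) = C1 + y*asin(sqrt(2)*y) + sqrt(2)*sqrt(1 - 2*y^2)/2 - 2*Piecewise((exp(k*y)/k, Ne(k, 0)), (y, True))


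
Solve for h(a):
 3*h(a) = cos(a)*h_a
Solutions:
 h(a) = C1*(sin(a) + 1)^(3/2)/(sin(a) - 1)^(3/2)


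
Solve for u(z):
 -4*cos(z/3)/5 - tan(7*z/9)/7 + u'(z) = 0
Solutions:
 u(z) = C1 - 9*log(cos(7*z/9))/49 + 12*sin(z/3)/5


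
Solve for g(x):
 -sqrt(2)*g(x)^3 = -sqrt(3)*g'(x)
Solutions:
 g(x) = -sqrt(6)*sqrt(-1/(C1 + sqrt(6)*x))/2
 g(x) = sqrt(6)*sqrt(-1/(C1 + sqrt(6)*x))/2


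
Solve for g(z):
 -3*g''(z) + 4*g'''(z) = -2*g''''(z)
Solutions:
 g(z) = C1 + C2*z + C3*exp(-z*(1 + sqrt(10)/2)) + C4*exp(z*(-1 + sqrt(10)/2))


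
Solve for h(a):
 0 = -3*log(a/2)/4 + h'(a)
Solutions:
 h(a) = C1 + 3*a*log(a)/4 - 3*a/4 - 3*a*log(2)/4


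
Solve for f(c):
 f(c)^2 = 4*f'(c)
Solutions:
 f(c) = -4/(C1 + c)


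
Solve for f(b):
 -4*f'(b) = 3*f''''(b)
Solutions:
 f(b) = C1 + C4*exp(-6^(2/3)*b/3) + (C2*sin(2^(2/3)*3^(1/6)*b/2) + C3*cos(2^(2/3)*3^(1/6)*b/2))*exp(6^(2/3)*b/6)


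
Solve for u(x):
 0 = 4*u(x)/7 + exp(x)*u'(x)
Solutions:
 u(x) = C1*exp(4*exp(-x)/7)


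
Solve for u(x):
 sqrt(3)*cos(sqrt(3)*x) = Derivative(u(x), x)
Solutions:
 u(x) = C1 + sin(sqrt(3)*x)


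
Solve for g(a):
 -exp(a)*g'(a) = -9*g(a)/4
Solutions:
 g(a) = C1*exp(-9*exp(-a)/4)


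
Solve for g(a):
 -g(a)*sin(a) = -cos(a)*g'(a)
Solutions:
 g(a) = C1/cos(a)


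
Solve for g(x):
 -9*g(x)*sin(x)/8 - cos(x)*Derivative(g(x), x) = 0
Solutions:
 g(x) = C1*cos(x)^(9/8)


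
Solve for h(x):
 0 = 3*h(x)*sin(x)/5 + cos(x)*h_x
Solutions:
 h(x) = C1*cos(x)^(3/5)


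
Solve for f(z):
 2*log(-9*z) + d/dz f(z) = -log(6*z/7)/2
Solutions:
 f(z) = C1 - 5*z*log(z)/2 + z*(-log(486) + log(42)/2 + 5/2 - 2*I*pi)


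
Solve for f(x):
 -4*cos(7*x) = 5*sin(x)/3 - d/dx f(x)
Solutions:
 f(x) = C1 + 4*sin(7*x)/7 - 5*cos(x)/3


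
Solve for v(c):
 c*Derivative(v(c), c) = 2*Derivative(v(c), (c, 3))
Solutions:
 v(c) = C1 + Integral(C2*airyai(2^(2/3)*c/2) + C3*airybi(2^(2/3)*c/2), c)


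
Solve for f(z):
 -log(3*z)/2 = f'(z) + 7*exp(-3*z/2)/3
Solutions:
 f(z) = C1 - z*log(z)/2 + z*(1 - log(3))/2 + 14*exp(-3*z/2)/9


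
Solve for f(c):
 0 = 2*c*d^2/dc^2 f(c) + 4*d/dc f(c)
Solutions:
 f(c) = C1 + C2/c


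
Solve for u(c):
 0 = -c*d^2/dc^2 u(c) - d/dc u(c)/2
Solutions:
 u(c) = C1 + C2*sqrt(c)


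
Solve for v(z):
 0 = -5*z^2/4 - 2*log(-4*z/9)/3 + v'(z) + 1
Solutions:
 v(z) = C1 + 5*z^3/12 + 2*z*log(-z)/3 + z*(-5 - 4*log(3) + 4*log(2))/3


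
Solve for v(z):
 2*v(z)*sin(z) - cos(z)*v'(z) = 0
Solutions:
 v(z) = C1/cos(z)^2


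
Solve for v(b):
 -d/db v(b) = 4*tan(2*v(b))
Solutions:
 v(b) = -asin(C1*exp(-8*b))/2 + pi/2
 v(b) = asin(C1*exp(-8*b))/2


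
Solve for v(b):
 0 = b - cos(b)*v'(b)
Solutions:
 v(b) = C1 + Integral(b/cos(b), b)


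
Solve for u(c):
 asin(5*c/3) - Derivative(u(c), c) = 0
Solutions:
 u(c) = C1 + c*asin(5*c/3) + sqrt(9 - 25*c^2)/5


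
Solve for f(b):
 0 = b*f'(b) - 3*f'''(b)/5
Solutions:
 f(b) = C1 + Integral(C2*airyai(3^(2/3)*5^(1/3)*b/3) + C3*airybi(3^(2/3)*5^(1/3)*b/3), b)


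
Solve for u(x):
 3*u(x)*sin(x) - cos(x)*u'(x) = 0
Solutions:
 u(x) = C1/cos(x)^3


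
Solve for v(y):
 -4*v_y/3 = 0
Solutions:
 v(y) = C1


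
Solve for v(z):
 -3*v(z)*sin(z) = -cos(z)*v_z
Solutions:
 v(z) = C1/cos(z)^3


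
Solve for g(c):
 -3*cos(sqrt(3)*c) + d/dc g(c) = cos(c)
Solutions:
 g(c) = C1 + sin(c) + sqrt(3)*sin(sqrt(3)*c)


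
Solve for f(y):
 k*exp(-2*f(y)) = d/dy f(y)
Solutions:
 f(y) = log(-sqrt(C1 + 2*k*y))
 f(y) = log(C1 + 2*k*y)/2


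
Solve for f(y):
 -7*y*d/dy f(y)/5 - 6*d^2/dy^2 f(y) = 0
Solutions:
 f(y) = C1 + C2*erf(sqrt(105)*y/30)


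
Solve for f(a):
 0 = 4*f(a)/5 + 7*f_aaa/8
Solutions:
 f(a) = C3*exp(-2*70^(2/3)*a/35) + (C1*sin(sqrt(3)*70^(2/3)*a/35) + C2*cos(sqrt(3)*70^(2/3)*a/35))*exp(70^(2/3)*a/35)


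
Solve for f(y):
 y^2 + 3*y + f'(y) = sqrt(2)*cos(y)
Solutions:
 f(y) = C1 - y^3/3 - 3*y^2/2 + sqrt(2)*sin(y)


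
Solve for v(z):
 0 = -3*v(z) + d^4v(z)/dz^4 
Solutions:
 v(z) = C1*exp(-3^(1/4)*z) + C2*exp(3^(1/4)*z) + C3*sin(3^(1/4)*z) + C4*cos(3^(1/4)*z)


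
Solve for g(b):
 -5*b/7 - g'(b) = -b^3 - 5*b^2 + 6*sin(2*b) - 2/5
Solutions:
 g(b) = C1 + b^4/4 + 5*b^3/3 - 5*b^2/14 + 2*b/5 + 3*cos(2*b)


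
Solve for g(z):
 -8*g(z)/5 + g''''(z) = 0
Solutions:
 g(z) = C1*exp(-10^(3/4)*z/5) + C2*exp(10^(3/4)*z/5) + C3*sin(10^(3/4)*z/5) + C4*cos(10^(3/4)*z/5)


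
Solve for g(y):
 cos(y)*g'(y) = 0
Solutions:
 g(y) = C1


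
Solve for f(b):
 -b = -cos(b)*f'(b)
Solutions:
 f(b) = C1 + Integral(b/cos(b), b)


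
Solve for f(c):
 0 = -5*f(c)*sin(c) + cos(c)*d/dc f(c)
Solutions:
 f(c) = C1/cos(c)^5


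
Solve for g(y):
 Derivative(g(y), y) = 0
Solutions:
 g(y) = C1


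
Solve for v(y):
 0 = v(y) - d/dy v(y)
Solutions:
 v(y) = C1*exp(y)


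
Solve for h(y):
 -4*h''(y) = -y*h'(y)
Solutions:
 h(y) = C1 + C2*erfi(sqrt(2)*y/4)


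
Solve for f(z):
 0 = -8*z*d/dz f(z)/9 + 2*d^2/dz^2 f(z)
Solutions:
 f(z) = C1 + C2*erfi(sqrt(2)*z/3)


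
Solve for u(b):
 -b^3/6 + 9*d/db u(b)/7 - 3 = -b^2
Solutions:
 u(b) = C1 + 7*b^4/216 - 7*b^3/27 + 7*b/3


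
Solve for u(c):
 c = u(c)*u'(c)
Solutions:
 u(c) = -sqrt(C1 + c^2)
 u(c) = sqrt(C1 + c^2)


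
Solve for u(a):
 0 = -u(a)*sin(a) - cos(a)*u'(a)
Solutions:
 u(a) = C1*cos(a)


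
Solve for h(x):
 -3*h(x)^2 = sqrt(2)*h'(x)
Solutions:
 h(x) = 2/(C1 + 3*sqrt(2)*x)


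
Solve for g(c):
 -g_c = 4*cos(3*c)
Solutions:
 g(c) = C1 - 4*sin(3*c)/3


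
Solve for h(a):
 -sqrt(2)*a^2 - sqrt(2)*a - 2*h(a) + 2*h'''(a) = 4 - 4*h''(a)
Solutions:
 h(a) = C1*exp(-a) + C2*exp(a*(-1 + sqrt(5))/2) + C3*exp(-a*(1 + sqrt(5))/2) - sqrt(2)*a^2/2 - sqrt(2)*a/2 - 2*sqrt(2) - 2


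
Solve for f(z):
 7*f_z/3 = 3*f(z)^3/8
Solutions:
 f(z) = -2*sqrt(7)*sqrt(-1/(C1 + 9*z))
 f(z) = 2*sqrt(7)*sqrt(-1/(C1 + 9*z))


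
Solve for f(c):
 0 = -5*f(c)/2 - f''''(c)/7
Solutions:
 f(c) = (C1*sin(70^(1/4)*c/2) + C2*cos(70^(1/4)*c/2))*exp(-70^(1/4)*c/2) + (C3*sin(70^(1/4)*c/2) + C4*cos(70^(1/4)*c/2))*exp(70^(1/4)*c/2)


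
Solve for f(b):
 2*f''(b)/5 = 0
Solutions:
 f(b) = C1 + C2*b


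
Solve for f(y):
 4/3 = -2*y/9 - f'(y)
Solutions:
 f(y) = C1 - y^2/9 - 4*y/3


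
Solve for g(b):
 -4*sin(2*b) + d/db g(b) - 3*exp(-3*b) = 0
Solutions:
 g(b) = C1 - 2*cos(2*b) - exp(-3*b)


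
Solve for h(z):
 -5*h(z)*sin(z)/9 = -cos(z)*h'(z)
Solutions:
 h(z) = C1/cos(z)^(5/9)


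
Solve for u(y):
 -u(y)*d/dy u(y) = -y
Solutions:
 u(y) = -sqrt(C1 + y^2)
 u(y) = sqrt(C1 + y^2)


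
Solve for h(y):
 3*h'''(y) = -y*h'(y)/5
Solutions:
 h(y) = C1 + Integral(C2*airyai(-15^(2/3)*y/15) + C3*airybi(-15^(2/3)*y/15), y)


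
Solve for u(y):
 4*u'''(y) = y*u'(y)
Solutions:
 u(y) = C1 + Integral(C2*airyai(2^(1/3)*y/2) + C3*airybi(2^(1/3)*y/2), y)


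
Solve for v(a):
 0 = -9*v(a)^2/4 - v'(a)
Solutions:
 v(a) = 4/(C1 + 9*a)


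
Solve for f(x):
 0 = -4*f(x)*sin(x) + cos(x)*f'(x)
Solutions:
 f(x) = C1/cos(x)^4


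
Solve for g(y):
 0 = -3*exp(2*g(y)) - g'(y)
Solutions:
 g(y) = log(-sqrt(-1/(C1 - 3*y))) - log(2)/2
 g(y) = log(-1/(C1 - 3*y))/2 - log(2)/2


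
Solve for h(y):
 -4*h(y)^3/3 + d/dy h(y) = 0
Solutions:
 h(y) = -sqrt(6)*sqrt(-1/(C1 + 4*y))/2
 h(y) = sqrt(6)*sqrt(-1/(C1 + 4*y))/2


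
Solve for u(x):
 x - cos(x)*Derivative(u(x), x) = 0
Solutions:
 u(x) = C1 + Integral(x/cos(x), x)


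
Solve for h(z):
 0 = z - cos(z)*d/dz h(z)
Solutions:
 h(z) = C1 + Integral(z/cos(z), z)


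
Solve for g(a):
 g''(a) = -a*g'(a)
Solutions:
 g(a) = C1 + C2*erf(sqrt(2)*a/2)


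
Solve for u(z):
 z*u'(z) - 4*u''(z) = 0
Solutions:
 u(z) = C1 + C2*erfi(sqrt(2)*z/4)


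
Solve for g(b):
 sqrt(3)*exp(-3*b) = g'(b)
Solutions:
 g(b) = C1 - sqrt(3)*exp(-3*b)/3


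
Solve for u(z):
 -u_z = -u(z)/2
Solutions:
 u(z) = C1*exp(z/2)


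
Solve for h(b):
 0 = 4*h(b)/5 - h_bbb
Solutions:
 h(b) = C3*exp(10^(2/3)*b/5) + (C1*sin(10^(2/3)*sqrt(3)*b/10) + C2*cos(10^(2/3)*sqrt(3)*b/10))*exp(-10^(2/3)*b/10)


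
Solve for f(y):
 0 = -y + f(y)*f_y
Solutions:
 f(y) = -sqrt(C1 + y^2)
 f(y) = sqrt(C1 + y^2)


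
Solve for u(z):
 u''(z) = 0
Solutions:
 u(z) = C1 + C2*z


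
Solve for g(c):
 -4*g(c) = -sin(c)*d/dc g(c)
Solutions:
 g(c) = C1*(cos(c)^2 - 2*cos(c) + 1)/(cos(c)^2 + 2*cos(c) + 1)


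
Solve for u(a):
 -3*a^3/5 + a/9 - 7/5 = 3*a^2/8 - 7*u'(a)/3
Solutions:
 u(a) = C1 + 9*a^4/140 + 3*a^3/56 - a^2/42 + 3*a/5


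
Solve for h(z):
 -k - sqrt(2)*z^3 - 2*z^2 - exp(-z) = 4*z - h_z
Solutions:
 h(z) = C1 + k*z + sqrt(2)*z^4/4 + 2*z^3/3 + 2*z^2 - exp(-z)


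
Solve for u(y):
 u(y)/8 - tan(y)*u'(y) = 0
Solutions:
 u(y) = C1*sin(y)^(1/8)


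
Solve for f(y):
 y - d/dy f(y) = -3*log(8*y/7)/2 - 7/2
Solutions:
 f(y) = C1 + y^2/2 + 3*y*log(y)/2 - 2*y*log(7) + y*log(14)/2 + 2*y + 4*y*log(2)


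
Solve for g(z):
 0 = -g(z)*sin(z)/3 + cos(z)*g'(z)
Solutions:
 g(z) = C1/cos(z)^(1/3)


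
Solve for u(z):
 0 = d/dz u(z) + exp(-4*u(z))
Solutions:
 u(z) = log(-I*(C1 - 4*z)^(1/4))
 u(z) = log(I*(C1 - 4*z)^(1/4))
 u(z) = log(-(C1 - 4*z)^(1/4))
 u(z) = log(C1 - 4*z)/4


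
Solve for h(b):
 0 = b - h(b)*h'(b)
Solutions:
 h(b) = -sqrt(C1 + b^2)
 h(b) = sqrt(C1 + b^2)


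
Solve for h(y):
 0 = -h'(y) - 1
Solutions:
 h(y) = C1 - y


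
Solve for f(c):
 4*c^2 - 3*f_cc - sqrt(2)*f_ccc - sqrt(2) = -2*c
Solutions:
 f(c) = C1 + C2*c + C3*exp(-3*sqrt(2)*c/2) + c^4/9 + c^3*(3 - 4*sqrt(2))/27 + c^2*(16 - 15*sqrt(2))/54


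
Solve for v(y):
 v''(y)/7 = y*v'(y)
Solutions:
 v(y) = C1 + C2*erfi(sqrt(14)*y/2)


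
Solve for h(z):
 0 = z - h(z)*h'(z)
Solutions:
 h(z) = -sqrt(C1 + z^2)
 h(z) = sqrt(C1 + z^2)


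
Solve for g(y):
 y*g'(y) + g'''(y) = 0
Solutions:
 g(y) = C1 + Integral(C2*airyai(-y) + C3*airybi(-y), y)


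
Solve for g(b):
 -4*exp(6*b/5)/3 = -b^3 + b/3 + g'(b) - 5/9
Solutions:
 g(b) = C1 + b^4/4 - b^2/6 + 5*b/9 - 10*exp(6*b/5)/9


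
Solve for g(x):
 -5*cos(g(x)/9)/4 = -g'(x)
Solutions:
 -5*x/4 - 9*log(sin(g(x)/9) - 1)/2 + 9*log(sin(g(x)/9) + 1)/2 = C1


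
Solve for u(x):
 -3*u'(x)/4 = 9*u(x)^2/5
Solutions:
 u(x) = 5/(C1 + 12*x)


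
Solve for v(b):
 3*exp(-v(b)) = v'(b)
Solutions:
 v(b) = log(C1 + 3*b)


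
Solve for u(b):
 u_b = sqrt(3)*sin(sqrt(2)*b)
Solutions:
 u(b) = C1 - sqrt(6)*cos(sqrt(2)*b)/2


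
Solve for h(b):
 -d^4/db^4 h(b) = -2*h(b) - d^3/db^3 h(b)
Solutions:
 h(b) = C1*exp(b*(-(17 + 3*sqrt(33))^(1/3) + 2/(17 + 3*sqrt(33))^(1/3) + 4)/6)*sin(sqrt(3)*b*(2/(17 + 3*sqrt(33))^(1/3) + (17 + 3*sqrt(33))^(1/3))/6) + C2*exp(b*(-(17 + 3*sqrt(33))^(1/3) + 2/(17 + 3*sqrt(33))^(1/3) + 4)/6)*cos(sqrt(3)*b*(2/(17 + 3*sqrt(33))^(1/3) + (17 + 3*sqrt(33))^(1/3))/6) + C3*exp(-b) + C4*exp(b*(-2/(17 + 3*sqrt(33))^(1/3) + 2 + (17 + 3*sqrt(33))^(1/3))/3)


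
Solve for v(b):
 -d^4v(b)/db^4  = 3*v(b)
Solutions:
 v(b) = (C1*sin(sqrt(2)*3^(1/4)*b/2) + C2*cos(sqrt(2)*3^(1/4)*b/2))*exp(-sqrt(2)*3^(1/4)*b/2) + (C3*sin(sqrt(2)*3^(1/4)*b/2) + C4*cos(sqrt(2)*3^(1/4)*b/2))*exp(sqrt(2)*3^(1/4)*b/2)


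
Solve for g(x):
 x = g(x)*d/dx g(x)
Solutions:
 g(x) = -sqrt(C1 + x^2)
 g(x) = sqrt(C1 + x^2)


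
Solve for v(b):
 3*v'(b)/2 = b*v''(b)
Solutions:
 v(b) = C1 + C2*b^(5/2)


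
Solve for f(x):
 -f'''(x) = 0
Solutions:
 f(x) = C1 + C2*x + C3*x^2


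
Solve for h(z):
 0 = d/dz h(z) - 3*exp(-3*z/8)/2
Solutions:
 h(z) = C1 - 4*exp(-3*z/8)


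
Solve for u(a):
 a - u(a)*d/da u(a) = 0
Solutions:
 u(a) = -sqrt(C1 + a^2)
 u(a) = sqrt(C1 + a^2)


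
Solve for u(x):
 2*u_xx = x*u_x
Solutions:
 u(x) = C1 + C2*erfi(x/2)


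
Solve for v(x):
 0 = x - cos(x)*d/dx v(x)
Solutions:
 v(x) = C1 + Integral(x/cos(x), x)


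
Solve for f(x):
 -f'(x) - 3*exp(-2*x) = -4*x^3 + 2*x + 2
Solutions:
 f(x) = C1 + x^4 - x^2 - 2*x + 3*exp(-2*x)/2


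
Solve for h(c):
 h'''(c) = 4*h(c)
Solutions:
 h(c) = C3*exp(2^(2/3)*c) + (C1*sin(2^(2/3)*sqrt(3)*c/2) + C2*cos(2^(2/3)*sqrt(3)*c/2))*exp(-2^(2/3)*c/2)


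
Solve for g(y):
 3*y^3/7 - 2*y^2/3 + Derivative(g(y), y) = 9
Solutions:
 g(y) = C1 - 3*y^4/28 + 2*y^3/9 + 9*y


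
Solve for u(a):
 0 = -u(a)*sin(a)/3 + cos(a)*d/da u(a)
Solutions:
 u(a) = C1/cos(a)^(1/3)


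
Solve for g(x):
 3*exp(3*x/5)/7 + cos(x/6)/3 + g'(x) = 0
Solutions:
 g(x) = C1 - 5*exp(3*x/5)/7 - 2*sin(x/6)


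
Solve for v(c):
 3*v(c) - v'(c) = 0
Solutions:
 v(c) = C1*exp(3*c)


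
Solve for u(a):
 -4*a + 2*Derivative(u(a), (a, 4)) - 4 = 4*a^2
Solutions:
 u(a) = C1 + C2*a + C3*a^2 + C4*a^3 + a^6/180 + a^5/60 + a^4/12


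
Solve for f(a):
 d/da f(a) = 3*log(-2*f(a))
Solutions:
 -Integral(1/(log(-_y) + log(2)), (_y, f(a)))/3 = C1 - a


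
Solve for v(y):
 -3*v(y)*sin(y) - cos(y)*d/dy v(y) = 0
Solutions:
 v(y) = C1*cos(y)^3


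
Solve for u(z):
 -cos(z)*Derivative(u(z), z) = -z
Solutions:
 u(z) = C1 + Integral(z/cos(z), z)


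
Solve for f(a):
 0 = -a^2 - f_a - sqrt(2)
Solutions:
 f(a) = C1 - a^3/3 - sqrt(2)*a


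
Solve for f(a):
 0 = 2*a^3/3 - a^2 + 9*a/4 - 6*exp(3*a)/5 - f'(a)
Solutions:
 f(a) = C1 + a^4/6 - a^3/3 + 9*a^2/8 - 2*exp(3*a)/5


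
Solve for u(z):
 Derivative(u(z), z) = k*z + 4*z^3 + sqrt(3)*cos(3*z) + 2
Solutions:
 u(z) = C1 + k*z^2/2 + z^4 + 2*z + sqrt(3)*sin(3*z)/3


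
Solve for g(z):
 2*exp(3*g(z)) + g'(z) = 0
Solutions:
 g(z) = log((-3^(2/3) - 3*3^(1/6)*I)*(1/(C1 + 2*z))^(1/3)/6)
 g(z) = log((-3^(2/3) + 3*3^(1/6)*I)*(1/(C1 + 2*z))^(1/3)/6)
 g(z) = log(1/(C1 + 6*z))/3


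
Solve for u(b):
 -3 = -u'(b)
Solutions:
 u(b) = C1 + 3*b


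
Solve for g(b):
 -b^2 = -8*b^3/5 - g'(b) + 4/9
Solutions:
 g(b) = C1 - 2*b^4/5 + b^3/3 + 4*b/9


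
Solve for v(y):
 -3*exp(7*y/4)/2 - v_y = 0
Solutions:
 v(y) = C1 - 6*exp(7*y/4)/7


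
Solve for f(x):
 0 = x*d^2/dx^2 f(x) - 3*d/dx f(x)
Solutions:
 f(x) = C1 + C2*x^4


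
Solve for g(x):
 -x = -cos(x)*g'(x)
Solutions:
 g(x) = C1 + Integral(x/cos(x), x)


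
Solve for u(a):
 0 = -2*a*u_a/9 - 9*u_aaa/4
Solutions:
 u(a) = C1 + Integral(C2*airyai(-2*3^(2/3)*a/9) + C3*airybi(-2*3^(2/3)*a/9), a)


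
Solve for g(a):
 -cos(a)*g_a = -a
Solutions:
 g(a) = C1 + Integral(a/cos(a), a)


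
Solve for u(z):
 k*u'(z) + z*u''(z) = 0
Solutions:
 u(z) = C1 + z^(1 - re(k))*(C2*sin(log(z)*Abs(im(k))) + C3*cos(log(z)*im(k)))


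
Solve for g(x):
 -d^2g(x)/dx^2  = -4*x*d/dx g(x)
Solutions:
 g(x) = C1 + C2*erfi(sqrt(2)*x)


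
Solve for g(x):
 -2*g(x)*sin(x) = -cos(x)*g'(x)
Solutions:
 g(x) = C1/cos(x)^2


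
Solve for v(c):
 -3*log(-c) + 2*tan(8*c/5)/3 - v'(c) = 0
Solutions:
 v(c) = C1 - 3*c*log(-c) + 3*c - 5*log(cos(8*c/5))/12


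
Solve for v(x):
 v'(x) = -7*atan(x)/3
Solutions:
 v(x) = C1 - 7*x*atan(x)/3 + 7*log(x^2 + 1)/6


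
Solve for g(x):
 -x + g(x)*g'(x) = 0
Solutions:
 g(x) = -sqrt(C1 + x^2)
 g(x) = sqrt(C1 + x^2)


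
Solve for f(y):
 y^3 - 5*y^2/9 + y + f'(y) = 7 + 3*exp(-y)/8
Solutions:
 f(y) = C1 - y^4/4 + 5*y^3/27 - y^2/2 + 7*y - 3*exp(-y)/8


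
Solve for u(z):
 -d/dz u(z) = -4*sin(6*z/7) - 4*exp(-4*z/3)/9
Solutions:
 u(z) = C1 - 14*cos(6*z/7)/3 - exp(-4*z/3)/3


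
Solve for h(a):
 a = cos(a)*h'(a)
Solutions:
 h(a) = C1 + Integral(a/cos(a), a)


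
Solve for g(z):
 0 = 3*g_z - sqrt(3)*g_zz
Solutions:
 g(z) = C1 + C2*exp(sqrt(3)*z)


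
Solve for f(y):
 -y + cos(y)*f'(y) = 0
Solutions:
 f(y) = C1 + Integral(y/cos(y), y)


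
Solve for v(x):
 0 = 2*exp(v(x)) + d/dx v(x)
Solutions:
 v(x) = log(1/(C1 + 2*x))


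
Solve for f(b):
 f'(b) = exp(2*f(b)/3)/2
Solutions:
 f(b) = 3*log(-sqrt(-1/(C1 + b))) + 3*log(3)/2
 f(b) = 3*log(-1/(C1 + b))/2 + 3*log(3)/2


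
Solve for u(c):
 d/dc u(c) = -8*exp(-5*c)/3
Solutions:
 u(c) = C1 + 8*exp(-5*c)/15


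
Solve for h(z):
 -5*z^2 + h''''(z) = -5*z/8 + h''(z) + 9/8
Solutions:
 h(z) = C1 + C2*z + C3*exp(-z) + C4*exp(z) - 5*z^4/12 + 5*z^3/48 - 89*z^2/16


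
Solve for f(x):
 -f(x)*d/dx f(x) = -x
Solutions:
 f(x) = -sqrt(C1 + x^2)
 f(x) = sqrt(C1 + x^2)


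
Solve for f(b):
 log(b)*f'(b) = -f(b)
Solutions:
 f(b) = C1*exp(-li(b))


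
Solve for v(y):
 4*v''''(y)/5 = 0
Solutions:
 v(y) = C1 + C2*y + C3*y^2 + C4*y^3


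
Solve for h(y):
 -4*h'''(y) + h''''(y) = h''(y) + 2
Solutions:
 h(y) = C1 + C2*y + C3*exp(y*(2 - sqrt(5))) + C4*exp(y*(2 + sqrt(5))) - y^2


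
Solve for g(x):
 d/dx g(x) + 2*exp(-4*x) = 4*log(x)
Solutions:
 g(x) = C1 + 4*x*log(x) - 4*x + exp(-4*x)/2


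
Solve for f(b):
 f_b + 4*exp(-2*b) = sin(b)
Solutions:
 f(b) = C1 - cos(b) + 2*exp(-2*b)


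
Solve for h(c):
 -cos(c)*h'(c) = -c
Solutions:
 h(c) = C1 + Integral(c/cos(c), c)


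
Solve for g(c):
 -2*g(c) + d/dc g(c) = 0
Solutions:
 g(c) = C1*exp(2*c)


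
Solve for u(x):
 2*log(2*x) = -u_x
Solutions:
 u(x) = C1 - 2*x*log(x) - x*log(4) + 2*x


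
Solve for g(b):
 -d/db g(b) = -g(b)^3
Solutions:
 g(b) = -sqrt(2)*sqrt(-1/(C1 + b))/2
 g(b) = sqrt(2)*sqrt(-1/(C1 + b))/2


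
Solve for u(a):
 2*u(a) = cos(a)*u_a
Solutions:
 u(a) = C1*(sin(a) + 1)/(sin(a) - 1)


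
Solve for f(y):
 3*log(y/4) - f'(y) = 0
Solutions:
 f(y) = C1 + 3*y*log(y) - y*log(64) - 3*y


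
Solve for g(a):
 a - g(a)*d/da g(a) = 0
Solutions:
 g(a) = -sqrt(C1 + a^2)
 g(a) = sqrt(C1 + a^2)


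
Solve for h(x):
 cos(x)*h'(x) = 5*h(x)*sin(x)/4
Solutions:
 h(x) = C1/cos(x)^(5/4)


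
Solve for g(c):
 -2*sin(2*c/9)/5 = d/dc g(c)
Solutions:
 g(c) = C1 + 9*cos(2*c/9)/5


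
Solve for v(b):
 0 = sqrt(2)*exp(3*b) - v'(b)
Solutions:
 v(b) = C1 + sqrt(2)*exp(3*b)/3


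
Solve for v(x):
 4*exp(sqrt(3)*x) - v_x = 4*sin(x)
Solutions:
 v(x) = C1 + 4*sqrt(3)*exp(sqrt(3)*x)/3 + 4*cos(x)


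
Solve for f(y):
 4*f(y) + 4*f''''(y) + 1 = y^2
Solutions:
 f(y) = y^2/4 + (C1*sin(sqrt(2)*y/2) + C2*cos(sqrt(2)*y/2))*exp(-sqrt(2)*y/2) + (C3*sin(sqrt(2)*y/2) + C4*cos(sqrt(2)*y/2))*exp(sqrt(2)*y/2) - 1/4


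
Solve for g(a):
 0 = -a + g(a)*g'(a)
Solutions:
 g(a) = -sqrt(C1 + a^2)
 g(a) = sqrt(C1 + a^2)


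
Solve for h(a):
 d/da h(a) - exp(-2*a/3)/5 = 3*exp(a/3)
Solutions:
 h(a) = C1 + 9*exp(a/3) - 3*exp(-2*a/3)/10


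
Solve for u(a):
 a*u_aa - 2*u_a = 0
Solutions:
 u(a) = C1 + C2*a^3


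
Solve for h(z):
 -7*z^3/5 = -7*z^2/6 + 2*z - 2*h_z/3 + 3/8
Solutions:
 h(z) = C1 + 21*z^4/40 - 7*z^3/12 + 3*z^2/2 + 9*z/16


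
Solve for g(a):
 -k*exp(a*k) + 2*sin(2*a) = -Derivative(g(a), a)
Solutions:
 g(a) = C1 + exp(a*k) + cos(2*a)


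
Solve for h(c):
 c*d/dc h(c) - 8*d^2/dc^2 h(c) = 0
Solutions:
 h(c) = C1 + C2*erfi(c/4)


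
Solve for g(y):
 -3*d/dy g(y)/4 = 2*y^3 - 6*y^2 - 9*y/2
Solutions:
 g(y) = C1 - 2*y^4/3 + 8*y^3/3 + 3*y^2


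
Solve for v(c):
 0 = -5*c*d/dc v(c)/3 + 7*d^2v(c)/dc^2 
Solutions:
 v(c) = C1 + C2*erfi(sqrt(210)*c/42)


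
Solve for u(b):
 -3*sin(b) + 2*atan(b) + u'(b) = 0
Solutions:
 u(b) = C1 - 2*b*atan(b) + log(b^2 + 1) - 3*cos(b)


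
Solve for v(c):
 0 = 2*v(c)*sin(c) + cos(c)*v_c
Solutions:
 v(c) = C1*cos(c)^2


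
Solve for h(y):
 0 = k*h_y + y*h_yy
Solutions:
 h(y) = C1 + y^(1 - re(k))*(C2*sin(log(y)*Abs(im(k))) + C3*cos(log(y)*im(k)))


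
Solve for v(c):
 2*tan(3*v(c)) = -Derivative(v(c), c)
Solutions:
 v(c) = -asin(C1*exp(-6*c))/3 + pi/3
 v(c) = asin(C1*exp(-6*c))/3


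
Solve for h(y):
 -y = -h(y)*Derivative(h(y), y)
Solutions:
 h(y) = -sqrt(C1 + y^2)
 h(y) = sqrt(C1 + y^2)


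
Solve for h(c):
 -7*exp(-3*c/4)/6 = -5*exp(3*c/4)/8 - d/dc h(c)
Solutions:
 h(c) = C1 - 5*exp(3*c/4)/6 - 14*exp(-3*c/4)/9


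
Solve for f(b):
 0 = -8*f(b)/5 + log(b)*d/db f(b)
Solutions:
 f(b) = C1*exp(8*li(b)/5)


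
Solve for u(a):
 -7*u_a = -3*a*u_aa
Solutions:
 u(a) = C1 + C2*a^(10/3)


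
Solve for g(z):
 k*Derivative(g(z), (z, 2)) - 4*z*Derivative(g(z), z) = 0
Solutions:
 g(z) = C1 + C2*erf(sqrt(2)*z*sqrt(-1/k))/sqrt(-1/k)


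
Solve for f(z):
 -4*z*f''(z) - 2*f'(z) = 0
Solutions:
 f(z) = C1 + C2*sqrt(z)


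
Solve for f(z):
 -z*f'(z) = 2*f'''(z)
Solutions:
 f(z) = C1 + Integral(C2*airyai(-2^(2/3)*z/2) + C3*airybi(-2^(2/3)*z/2), z)


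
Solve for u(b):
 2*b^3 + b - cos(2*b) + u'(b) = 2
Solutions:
 u(b) = C1 - b^4/2 - b^2/2 + 2*b + sin(2*b)/2


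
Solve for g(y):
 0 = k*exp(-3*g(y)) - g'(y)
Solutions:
 g(y) = log(C1 + 3*k*y)/3
 g(y) = log((-3^(1/3) - 3^(5/6)*I)*(C1 + k*y)^(1/3)/2)
 g(y) = log((-3^(1/3) + 3^(5/6)*I)*(C1 + k*y)^(1/3)/2)


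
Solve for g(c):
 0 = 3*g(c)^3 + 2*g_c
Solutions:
 g(c) = -sqrt(-1/(C1 - 3*c))
 g(c) = sqrt(-1/(C1 - 3*c))


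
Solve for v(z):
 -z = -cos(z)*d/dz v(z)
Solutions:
 v(z) = C1 + Integral(z/cos(z), z)


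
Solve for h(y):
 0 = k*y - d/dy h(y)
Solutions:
 h(y) = C1 + k*y^2/2


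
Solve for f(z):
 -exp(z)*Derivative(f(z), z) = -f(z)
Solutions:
 f(z) = C1*exp(-exp(-z))


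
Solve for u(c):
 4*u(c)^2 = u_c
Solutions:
 u(c) = -1/(C1 + 4*c)


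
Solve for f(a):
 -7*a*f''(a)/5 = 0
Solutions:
 f(a) = C1 + C2*a


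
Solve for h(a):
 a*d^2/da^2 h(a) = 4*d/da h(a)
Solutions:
 h(a) = C1 + C2*a^5


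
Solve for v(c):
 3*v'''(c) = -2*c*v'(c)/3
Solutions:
 v(c) = C1 + Integral(C2*airyai(-6^(1/3)*c/3) + C3*airybi(-6^(1/3)*c/3), c)


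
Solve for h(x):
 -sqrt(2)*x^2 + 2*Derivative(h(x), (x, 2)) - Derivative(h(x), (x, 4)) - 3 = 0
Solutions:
 h(x) = C1 + C2*x + C3*exp(-sqrt(2)*x) + C4*exp(sqrt(2)*x) + sqrt(2)*x^4/24 + x^2*(sqrt(2) + 3)/4


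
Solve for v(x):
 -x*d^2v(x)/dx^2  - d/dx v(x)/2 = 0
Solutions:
 v(x) = C1 + C2*sqrt(x)


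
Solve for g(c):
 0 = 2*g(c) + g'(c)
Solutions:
 g(c) = C1*exp(-2*c)


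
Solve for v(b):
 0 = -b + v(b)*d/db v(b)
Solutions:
 v(b) = -sqrt(C1 + b^2)
 v(b) = sqrt(C1 + b^2)


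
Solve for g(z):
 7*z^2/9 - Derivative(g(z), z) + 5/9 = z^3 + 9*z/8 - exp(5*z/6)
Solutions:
 g(z) = C1 - z^4/4 + 7*z^3/27 - 9*z^2/16 + 5*z/9 + 6*exp(5*z/6)/5


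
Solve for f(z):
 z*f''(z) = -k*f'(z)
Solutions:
 f(z) = C1 + z^(1 - re(k))*(C2*sin(log(z)*Abs(im(k))) + C3*cos(log(z)*im(k)))


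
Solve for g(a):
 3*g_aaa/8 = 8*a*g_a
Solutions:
 g(a) = C1 + Integral(C2*airyai(4*3^(2/3)*a/3) + C3*airybi(4*3^(2/3)*a/3), a)


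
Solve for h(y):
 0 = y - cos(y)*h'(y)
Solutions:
 h(y) = C1 + Integral(y/cos(y), y)


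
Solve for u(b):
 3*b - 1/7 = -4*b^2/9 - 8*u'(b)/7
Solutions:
 u(b) = C1 - 7*b^3/54 - 21*b^2/16 + b/8


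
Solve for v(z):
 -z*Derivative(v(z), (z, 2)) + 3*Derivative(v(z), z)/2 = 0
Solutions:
 v(z) = C1 + C2*z^(5/2)


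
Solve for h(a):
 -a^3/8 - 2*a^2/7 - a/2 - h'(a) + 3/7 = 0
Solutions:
 h(a) = C1 - a^4/32 - 2*a^3/21 - a^2/4 + 3*a/7


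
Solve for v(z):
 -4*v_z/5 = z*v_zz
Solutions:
 v(z) = C1 + C2*z^(1/5)


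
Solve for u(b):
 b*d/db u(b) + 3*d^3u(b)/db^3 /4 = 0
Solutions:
 u(b) = C1 + Integral(C2*airyai(-6^(2/3)*b/3) + C3*airybi(-6^(2/3)*b/3), b)


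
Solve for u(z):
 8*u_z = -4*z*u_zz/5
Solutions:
 u(z) = C1 + C2/z^9


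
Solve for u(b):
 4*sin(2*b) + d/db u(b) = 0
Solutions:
 u(b) = C1 + 2*cos(2*b)


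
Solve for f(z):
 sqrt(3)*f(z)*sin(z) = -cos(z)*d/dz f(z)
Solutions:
 f(z) = C1*cos(z)^(sqrt(3))


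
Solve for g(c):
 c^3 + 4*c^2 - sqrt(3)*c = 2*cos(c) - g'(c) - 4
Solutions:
 g(c) = C1 - c^4/4 - 4*c^3/3 + sqrt(3)*c^2/2 - 4*c + 2*sin(c)


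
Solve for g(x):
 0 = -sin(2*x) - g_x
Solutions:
 g(x) = C1 + cos(2*x)/2


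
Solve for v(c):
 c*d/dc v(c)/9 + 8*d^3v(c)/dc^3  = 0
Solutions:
 v(c) = C1 + Integral(C2*airyai(-3^(1/3)*c/6) + C3*airybi(-3^(1/3)*c/6), c)


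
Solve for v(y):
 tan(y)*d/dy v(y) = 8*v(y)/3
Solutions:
 v(y) = C1*sin(y)^(8/3)


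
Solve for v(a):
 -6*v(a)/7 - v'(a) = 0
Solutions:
 v(a) = C1*exp(-6*a/7)


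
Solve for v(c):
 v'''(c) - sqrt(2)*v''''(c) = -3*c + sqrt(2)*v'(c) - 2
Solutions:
 v(c) = C1 + C2*exp(c*(2^(2/3)/(-sqrt(2) + sqrt(-2 + (54 - sqrt(2))^2) + 54)^(1/3) + 2*sqrt(2) + 2^(1/3)*(-sqrt(2) + sqrt(-2 + (54 - sqrt(2))^2) + 54)^(1/3))/12)*sin(2^(1/3)*sqrt(3)*c*(-(-sqrt(2) + 2*sqrt(-1/2 + (27 - sqrt(2)/2)^2) + 54)^(1/3) + 2^(1/3)/(-sqrt(2) + 2*sqrt(-1/2 + (27 - sqrt(2)/2)^2) + 54)^(1/3))/12) + C3*exp(c*(2^(2/3)/(-sqrt(2) + sqrt(-2 + (54 - sqrt(2))^2) + 54)^(1/3) + 2*sqrt(2) + 2^(1/3)*(-sqrt(2) + sqrt(-2 + (54 - sqrt(2))^2) + 54)^(1/3))/12)*cos(2^(1/3)*sqrt(3)*c*(-(-sqrt(2) + 2*sqrt(-1/2 + (27 - sqrt(2)/2)^2) + 54)^(1/3) + 2^(1/3)/(-sqrt(2) + 2*sqrt(-1/2 + (27 - sqrt(2)/2)^2) + 54)^(1/3))/12) + C4*exp(c*(-2^(1/3)*(-sqrt(2) + sqrt(-2 + (54 - sqrt(2))^2) + 54)^(1/3) - 2^(2/3)/(-sqrt(2) + sqrt(-2 + (54 - sqrt(2))^2) + 54)^(1/3) + sqrt(2))/6) + 3*sqrt(2)*c^2/4 + sqrt(2)*c


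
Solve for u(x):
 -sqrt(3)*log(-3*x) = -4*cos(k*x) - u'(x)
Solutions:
 u(x) = C1 + sqrt(3)*x*(log(-x) - 1) + sqrt(3)*x*log(3) - 4*Piecewise((sin(k*x)/k, Ne(k, 0)), (x, True))


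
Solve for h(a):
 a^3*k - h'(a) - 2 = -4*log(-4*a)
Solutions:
 h(a) = C1 + a^4*k/4 + 4*a*log(-a) + 2*a*(-3 + 4*log(2))


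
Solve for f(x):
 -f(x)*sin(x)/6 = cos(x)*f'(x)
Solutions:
 f(x) = C1*cos(x)^(1/6)


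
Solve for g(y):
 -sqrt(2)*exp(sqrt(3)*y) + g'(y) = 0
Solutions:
 g(y) = C1 + sqrt(6)*exp(sqrt(3)*y)/3


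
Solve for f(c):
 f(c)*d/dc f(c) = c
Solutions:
 f(c) = -sqrt(C1 + c^2)
 f(c) = sqrt(C1 + c^2)


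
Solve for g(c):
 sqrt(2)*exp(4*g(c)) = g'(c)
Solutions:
 g(c) = log(-(-1/(C1 + 4*sqrt(2)*c))^(1/4))
 g(c) = log(-1/(C1 + 4*sqrt(2)*c))/4
 g(c) = log(-I*(-1/(C1 + 4*sqrt(2)*c))^(1/4))
 g(c) = log(I*(-1/(C1 + 4*sqrt(2)*c))^(1/4))


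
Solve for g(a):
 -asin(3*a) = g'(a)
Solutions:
 g(a) = C1 - a*asin(3*a) - sqrt(1 - 9*a^2)/3


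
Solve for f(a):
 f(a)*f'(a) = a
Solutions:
 f(a) = -sqrt(C1 + a^2)
 f(a) = sqrt(C1 + a^2)


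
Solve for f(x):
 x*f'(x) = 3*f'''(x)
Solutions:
 f(x) = C1 + Integral(C2*airyai(3^(2/3)*x/3) + C3*airybi(3^(2/3)*x/3), x)


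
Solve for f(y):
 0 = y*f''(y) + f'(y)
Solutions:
 f(y) = C1 + C2*log(y)


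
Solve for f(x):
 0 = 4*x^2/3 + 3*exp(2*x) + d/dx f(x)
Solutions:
 f(x) = C1 - 4*x^3/9 - 3*exp(2*x)/2


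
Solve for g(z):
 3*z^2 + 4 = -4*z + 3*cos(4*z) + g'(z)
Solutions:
 g(z) = C1 + z^3 + 2*z^2 + 4*z - 3*sin(4*z)/4


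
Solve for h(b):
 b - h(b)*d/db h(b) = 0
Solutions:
 h(b) = -sqrt(C1 + b^2)
 h(b) = sqrt(C1 + b^2)


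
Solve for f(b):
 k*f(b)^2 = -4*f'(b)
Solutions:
 f(b) = 4/(C1 + b*k)


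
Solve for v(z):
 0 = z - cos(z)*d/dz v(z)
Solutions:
 v(z) = C1 + Integral(z/cos(z), z)


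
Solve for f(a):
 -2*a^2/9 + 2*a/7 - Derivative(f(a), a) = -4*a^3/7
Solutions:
 f(a) = C1 + a^4/7 - 2*a^3/27 + a^2/7


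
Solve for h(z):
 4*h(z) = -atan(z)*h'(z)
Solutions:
 h(z) = C1*exp(-4*Integral(1/atan(z), z))


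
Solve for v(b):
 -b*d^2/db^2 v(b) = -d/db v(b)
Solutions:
 v(b) = C1 + C2*b^2


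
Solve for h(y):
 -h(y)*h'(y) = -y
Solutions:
 h(y) = -sqrt(C1 + y^2)
 h(y) = sqrt(C1 + y^2)


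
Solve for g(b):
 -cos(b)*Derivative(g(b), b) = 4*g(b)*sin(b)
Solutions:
 g(b) = C1*cos(b)^4


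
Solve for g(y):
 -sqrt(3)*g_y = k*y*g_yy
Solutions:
 g(y) = C1 + y^(((re(k) - sqrt(3))*re(k) + im(k)^2)/(re(k)^2 + im(k)^2))*(C2*sin(sqrt(3)*log(y)*Abs(im(k))/(re(k)^2 + im(k)^2)) + C3*cos(sqrt(3)*log(y)*im(k)/(re(k)^2 + im(k)^2)))


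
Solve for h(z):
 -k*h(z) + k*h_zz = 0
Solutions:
 h(z) = C1*exp(-z) + C2*exp(z)


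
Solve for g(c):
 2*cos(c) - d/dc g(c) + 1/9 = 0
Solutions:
 g(c) = C1 + c/9 + 2*sin(c)


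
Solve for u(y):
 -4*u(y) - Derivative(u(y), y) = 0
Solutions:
 u(y) = C1*exp(-4*y)


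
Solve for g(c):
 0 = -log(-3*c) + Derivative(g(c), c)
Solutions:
 g(c) = C1 + c*log(-c) + c*(-1 + log(3))


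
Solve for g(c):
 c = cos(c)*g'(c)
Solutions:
 g(c) = C1 + Integral(c/cos(c), c)


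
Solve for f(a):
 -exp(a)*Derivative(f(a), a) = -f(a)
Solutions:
 f(a) = C1*exp(-exp(-a))


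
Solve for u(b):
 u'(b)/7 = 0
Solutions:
 u(b) = C1


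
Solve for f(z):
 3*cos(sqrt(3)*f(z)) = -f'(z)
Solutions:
 f(z) = sqrt(3)*(pi - asin((exp(2*sqrt(3)*C1) + exp(6*sqrt(3)*z))/(exp(2*sqrt(3)*C1) - exp(6*sqrt(3)*z))))/3
 f(z) = sqrt(3)*asin((exp(2*sqrt(3)*C1) + exp(6*sqrt(3)*z))/(exp(2*sqrt(3)*C1) - exp(6*sqrt(3)*z)))/3


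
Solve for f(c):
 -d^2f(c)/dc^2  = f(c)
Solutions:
 f(c) = C1*sin(c) + C2*cos(c)


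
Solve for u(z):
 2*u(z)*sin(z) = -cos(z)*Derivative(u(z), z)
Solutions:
 u(z) = C1*cos(z)^2


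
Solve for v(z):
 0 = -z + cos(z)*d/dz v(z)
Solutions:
 v(z) = C1 + Integral(z/cos(z), z)


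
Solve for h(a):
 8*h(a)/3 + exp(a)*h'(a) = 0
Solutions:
 h(a) = C1*exp(8*exp(-a)/3)


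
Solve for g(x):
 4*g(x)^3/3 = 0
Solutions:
 g(x) = 0


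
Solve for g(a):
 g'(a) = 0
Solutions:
 g(a) = C1


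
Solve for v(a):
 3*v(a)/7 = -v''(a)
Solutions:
 v(a) = C1*sin(sqrt(21)*a/7) + C2*cos(sqrt(21)*a/7)


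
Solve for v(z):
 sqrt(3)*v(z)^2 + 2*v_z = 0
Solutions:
 v(z) = 2/(C1 + sqrt(3)*z)


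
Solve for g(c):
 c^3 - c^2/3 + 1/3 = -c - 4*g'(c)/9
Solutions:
 g(c) = C1 - 9*c^4/16 + c^3/4 - 9*c^2/8 - 3*c/4


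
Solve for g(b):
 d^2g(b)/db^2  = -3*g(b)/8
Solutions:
 g(b) = C1*sin(sqrt(6)*b/4) + C2*cos(sqrt(6)*b/4)


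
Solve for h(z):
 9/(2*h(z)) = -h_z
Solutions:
 h(z) = -sqrt(C1 - 9*z)
 h(z) = sqrt(C1 - 9*z)


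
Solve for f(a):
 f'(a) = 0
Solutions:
 f(a) = C1


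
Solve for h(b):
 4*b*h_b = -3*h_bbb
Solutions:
 h(b) = C1 + Integral(C2*airyai(-6^(2/3)*b/3) + C3*airybi(-6^(2/3)*b/3), b)


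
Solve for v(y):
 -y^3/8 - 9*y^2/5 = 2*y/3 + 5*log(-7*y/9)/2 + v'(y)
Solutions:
 v(y) = C1 - y^4/32 - 3*y^3/5 - y^2/3 - 5*y*log(-y)/2 + y*(-5*log(7)/2 + 5/2 + 5*log(3))


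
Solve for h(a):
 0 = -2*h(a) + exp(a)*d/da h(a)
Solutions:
 h(a) = C1*exp(-2*exp(-a))


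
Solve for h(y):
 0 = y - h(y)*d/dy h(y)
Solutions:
 h(y) = -sqrt(C1 + y^2)
 h(y) = sqrt(C1 + y^2)


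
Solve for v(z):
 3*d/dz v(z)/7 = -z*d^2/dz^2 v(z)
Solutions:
 v(z) = C1 + C2*z^(4/7)
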